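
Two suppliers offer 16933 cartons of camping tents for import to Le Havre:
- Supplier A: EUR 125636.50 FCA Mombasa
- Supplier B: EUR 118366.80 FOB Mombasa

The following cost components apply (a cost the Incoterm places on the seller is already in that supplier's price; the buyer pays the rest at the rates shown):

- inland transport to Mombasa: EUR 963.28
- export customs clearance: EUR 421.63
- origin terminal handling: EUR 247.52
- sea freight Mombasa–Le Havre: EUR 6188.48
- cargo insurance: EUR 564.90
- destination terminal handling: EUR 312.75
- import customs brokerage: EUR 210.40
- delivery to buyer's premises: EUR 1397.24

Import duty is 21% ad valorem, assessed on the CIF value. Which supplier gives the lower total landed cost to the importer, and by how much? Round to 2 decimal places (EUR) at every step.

Supplier A (FCA):
CIF value = FCA price + origin terminal + freight + insurance = 125636.50 + 247.52 + 6188.48 + 564.90 = 132637.40
Import duty = 132637.40 × 21% = 27853.85
Buyer bears (A): 247.52 + 6188.48 + 564.90 + 312.75 + 210.40 + 1397.24 = 8921.29
Landed cost (A) = invoice 125636.50 + 8921.29 + duty 27853.85 = 162411.64
Supplier B (FOB):
CIF value = FOB price + freight + insurance = 118366.80 + 6188.48 + 564.90 = 125120.18
Import duty = 125120.18 × 21% = 26275.24
Buyer bears (B): 6188.48 + 564.90 + 312.75 + 210.40 + 1397.24 = 8673.77
Landed cost (B) = invoice 118366.80 + 8673.77 + duty 26275.24 = 153315.81
Difference = |162411.64 − 153315.81| = 9095.83

Supplier B is cheaper by EUR 9095.83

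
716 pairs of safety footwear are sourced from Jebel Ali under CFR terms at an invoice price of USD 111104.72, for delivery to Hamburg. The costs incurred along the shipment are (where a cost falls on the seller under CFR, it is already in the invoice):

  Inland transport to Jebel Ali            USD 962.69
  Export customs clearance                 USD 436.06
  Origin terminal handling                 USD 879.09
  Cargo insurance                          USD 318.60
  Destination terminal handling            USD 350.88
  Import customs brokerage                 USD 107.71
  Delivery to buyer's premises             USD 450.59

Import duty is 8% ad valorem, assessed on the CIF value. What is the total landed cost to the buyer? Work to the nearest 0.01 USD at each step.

Total landed cost: USD 121246.37

CFR: the seller pays costs through ocean freight to the destination port, but not insurance.
Already in the invoice (seller's account under CFR): inland to port, export clearance, origin terminal — exclude.
CIF value = CFR price + insurance = 111104.72 + 318.60 = 111423.32
Import duty = 111423.32 × 8% = 8913.87
Buyer bears: insurance 318.60 + destination terminal 350.88 + brokerage 107.71 + delivery 450.59 + duty 8913.87 = 10141.65
Landed cost = invoice 111104.72 + 10141.65 = 121246.37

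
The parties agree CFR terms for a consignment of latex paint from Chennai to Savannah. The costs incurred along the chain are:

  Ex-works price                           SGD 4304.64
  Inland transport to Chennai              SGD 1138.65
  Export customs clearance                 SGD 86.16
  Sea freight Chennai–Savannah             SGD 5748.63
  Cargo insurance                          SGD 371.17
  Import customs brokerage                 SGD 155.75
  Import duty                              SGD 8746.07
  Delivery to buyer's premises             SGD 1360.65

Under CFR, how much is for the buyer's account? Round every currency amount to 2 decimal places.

CFR: the seller pays costs through ocean freight to the destination port, but not insurance.
Seller's account: goods 4304.64 + inland to port 1138.65 + export clearance 86.16 + freight 5748.63 = 11278.08
Buyer's account: insurance 371.17 + brokerage 155.75 + duty 8746.07 + delivery 1360.65 = 10633.64

Buyer's account: SGD 10633.64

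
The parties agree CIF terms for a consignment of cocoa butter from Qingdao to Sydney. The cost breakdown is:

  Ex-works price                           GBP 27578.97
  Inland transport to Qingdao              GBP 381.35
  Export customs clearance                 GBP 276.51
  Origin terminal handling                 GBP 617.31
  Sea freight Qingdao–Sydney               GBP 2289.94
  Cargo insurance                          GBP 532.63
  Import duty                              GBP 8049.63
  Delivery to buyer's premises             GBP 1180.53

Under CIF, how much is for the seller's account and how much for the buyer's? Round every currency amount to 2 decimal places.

CIF: the seller pays costs through ocean freight and marine insurance to the destination port.
Seller's account: goods 27578.97 + inland to port 381.35 + export clearance 276.51 + origin terminal 617.31 + freight 2289.94 + insurance 532.63 = 31676.71
Buyer's account: duty 8049.63 + delivery 1180.53 = 9230.16

Seller: GBP 31676.71; buyer: GBP 9230.16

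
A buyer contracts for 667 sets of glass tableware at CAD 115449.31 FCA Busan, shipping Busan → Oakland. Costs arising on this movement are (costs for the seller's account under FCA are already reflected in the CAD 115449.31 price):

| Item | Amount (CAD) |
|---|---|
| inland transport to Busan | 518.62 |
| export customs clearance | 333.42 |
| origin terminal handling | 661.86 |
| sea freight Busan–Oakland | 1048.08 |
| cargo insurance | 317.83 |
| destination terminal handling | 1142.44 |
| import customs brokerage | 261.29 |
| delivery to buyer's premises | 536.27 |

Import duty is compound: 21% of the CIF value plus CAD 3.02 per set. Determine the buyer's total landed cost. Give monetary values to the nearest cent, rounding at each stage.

FCA: the seller delivers export-cleared goods to the carrier; the buyer bears costs from that point.
Already in the invoice (seller's account under FCA): inland to port, export clearance — exclude.
CIF value = FCA price + origin terminal + freight + insurance = 115449.31 + 661.86 + 1048.08 + 317.83 = 117477.08
Ad valorem component: 117477.08 × 21% = 24670.19
Specific component: 667 × 3.02 = 2014.34
Import duty = 24670.19 + 2014.34 = 26684.53
Buyer bears: origin terminal 661.86 + freight 1048.08 + insurance 317.83 + destination terminal 1142.44 + brokerage 261.29 + delivery 536.27 + duty 26684.53 = 30652.30
Landed cost = invoice 115449.31 + 30652.30 = 146101.61

Total landed cost: CAD 146101.61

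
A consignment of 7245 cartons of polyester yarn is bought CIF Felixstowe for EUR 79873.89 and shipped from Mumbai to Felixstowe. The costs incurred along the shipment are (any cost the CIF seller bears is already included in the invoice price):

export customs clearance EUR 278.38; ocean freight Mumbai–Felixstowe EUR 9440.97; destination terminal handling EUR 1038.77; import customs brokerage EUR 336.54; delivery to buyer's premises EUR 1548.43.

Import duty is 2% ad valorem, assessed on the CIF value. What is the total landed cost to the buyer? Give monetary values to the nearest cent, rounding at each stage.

CIF: the seller pays costs through ocean freight and marine insurance to the destination port.
Already in the invoice (seller's account under CIF): export clearance, freight — exclude.
The CIF price already equals the CIF value: 79873.89
Import duty = 79873.89 × 2% = 1597.48
Buyer bears: destination terminal 1038.77 + brokerage 336.54 + delivery 1548.43 + duty 1597.48 = 4521.22
Landed cost = invoice 79873.89 + 4521.22 = 84395.11

Total landed cost: EUR 84395.11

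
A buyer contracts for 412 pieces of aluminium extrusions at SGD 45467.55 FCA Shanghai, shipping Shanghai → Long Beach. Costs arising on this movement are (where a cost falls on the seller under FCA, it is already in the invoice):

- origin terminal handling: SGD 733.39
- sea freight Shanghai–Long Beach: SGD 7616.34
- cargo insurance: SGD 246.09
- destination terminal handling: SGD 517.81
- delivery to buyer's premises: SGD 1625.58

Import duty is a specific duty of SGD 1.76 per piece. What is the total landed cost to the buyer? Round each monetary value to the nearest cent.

FCA: the seller delivers export-cleared goods to the carrier; the buyer bears costs from that point.
CIF value = FCA price + origin terminal + freight + insurance = 45467.55 + 733.39 + 7616.34 + 246.09 = 54063.37
Import duty = 412 × 1.76 = 725.12
Buyer bears: origin terminal 733.39 + freight 7616.34 + insurance 246.09 + destination terminal 517.81 + delivery 1625.58 + duty 725.12 = 11464.33
Landed cost = invoice 45467.55 + 11464.33 = 56931.88

Total landed cost: SGD 56931.88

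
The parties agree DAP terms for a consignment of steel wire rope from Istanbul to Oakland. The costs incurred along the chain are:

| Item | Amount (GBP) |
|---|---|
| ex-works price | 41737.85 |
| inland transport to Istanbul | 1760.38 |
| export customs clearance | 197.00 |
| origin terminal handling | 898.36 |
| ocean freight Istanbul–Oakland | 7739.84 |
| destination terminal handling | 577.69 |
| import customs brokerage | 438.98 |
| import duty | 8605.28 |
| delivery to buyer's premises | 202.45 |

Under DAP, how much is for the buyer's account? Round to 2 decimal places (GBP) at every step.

Buyer's account: GBP 9044.26

DAP: the seller bears all costs to the named destination except import duty and clearance.
Seller's account: goods 41737.85 + inland to port 1760.38 + export clearance 197.00 + origin terminal 898.36 + freight 7739.84 + destination terminal 577.69 + delivery 202.45 = 53113.57
Buyer's account: brokerage 438.98 + duty 8605.28 = 9044.26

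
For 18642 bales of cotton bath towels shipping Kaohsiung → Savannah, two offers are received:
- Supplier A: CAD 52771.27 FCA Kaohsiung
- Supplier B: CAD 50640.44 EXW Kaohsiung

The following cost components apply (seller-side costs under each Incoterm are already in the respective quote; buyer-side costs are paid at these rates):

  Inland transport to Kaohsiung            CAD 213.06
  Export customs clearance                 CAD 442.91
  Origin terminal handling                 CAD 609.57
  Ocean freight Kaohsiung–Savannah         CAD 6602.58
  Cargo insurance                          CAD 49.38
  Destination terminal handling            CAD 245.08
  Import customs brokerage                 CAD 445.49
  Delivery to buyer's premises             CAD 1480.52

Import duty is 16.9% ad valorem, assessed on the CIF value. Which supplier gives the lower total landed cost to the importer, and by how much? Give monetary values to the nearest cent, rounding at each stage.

Supplier A (FCA):
CIF value = FCA price + origin terminal + freight + insurance = 52771.27 + 609.57 + 6602.58 + 49.38 = 60032.80
Import duty = 60032.80 × 16.9% = 10145.54
Buyer bears (A): 609.57 + 6602.58 + 49.38 + 245.08 + 445.49 + 1480.52 = 9432.62
Landed cost (A) = invoice 52771.27 + 9432.62 + duty 10145.54 = 72349.43
Supplier B (EXW):
CIF value = EXW price + inland to port + export clearance + origin terminal + freight + insurance = 50640.44 + 213.06 + 442.91 + 609.57 + 6602.58 + 49.38 = 58557.94
Import duty = 58557.94 × 16.9% = 9896.29
Buyer bears (B): 213.06 + 442.91 + 609.57 + 6602.58 + 49.38 + 245.08 + 445.49 + 1480.52 = 10088.59
Landed cost (B) = invoice 50640.44 + 10088.59 + duty 9896.29 = 70625.32
Difference = |72349.43 − 70625.32| = 1724.11

Supplier B is cheaper by CAD 1724.11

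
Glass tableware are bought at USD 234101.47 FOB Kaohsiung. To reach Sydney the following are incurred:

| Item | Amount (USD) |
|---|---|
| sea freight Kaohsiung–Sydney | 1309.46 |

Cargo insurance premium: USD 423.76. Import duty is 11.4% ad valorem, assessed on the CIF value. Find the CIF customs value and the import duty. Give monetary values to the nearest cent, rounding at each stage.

CIF value: USD 235834.69; import duty: USD 26885.15

CIF = FOB price + freight + insurance
CIF = 234101.47 + 1309.46 + 423.76 = 235834.69
Import duty = 235834.69 × 11.4% = 26885.15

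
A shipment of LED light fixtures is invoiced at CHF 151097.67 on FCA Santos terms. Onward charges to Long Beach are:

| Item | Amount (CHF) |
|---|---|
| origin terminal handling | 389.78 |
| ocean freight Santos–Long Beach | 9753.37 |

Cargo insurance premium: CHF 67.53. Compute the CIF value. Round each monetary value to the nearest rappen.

CIF value: CHF 161308.35

CIF = FCA price + pre-shipment costs + freight + insurance
CIF = 151097.67 + 389.78 + 9753.37 + 67.53 = 161308.35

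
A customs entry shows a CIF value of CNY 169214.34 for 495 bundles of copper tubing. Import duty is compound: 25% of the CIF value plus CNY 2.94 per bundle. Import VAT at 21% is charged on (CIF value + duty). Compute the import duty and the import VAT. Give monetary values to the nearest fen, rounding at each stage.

Ad valorem component: 169214.34 × 25% = 42303.59
Specific component: 495 × 2.94 = 1455.30
Import duty = 42303.59 + 1455.30 = 43758.89
VAT base = CIF + duty = 169214.34 + 43758.89 = 212973.23
Import VAT = 212973.23 × 21% = 44724.38

Import duty: CNY 43758.89; import VAT: CNY 44724.38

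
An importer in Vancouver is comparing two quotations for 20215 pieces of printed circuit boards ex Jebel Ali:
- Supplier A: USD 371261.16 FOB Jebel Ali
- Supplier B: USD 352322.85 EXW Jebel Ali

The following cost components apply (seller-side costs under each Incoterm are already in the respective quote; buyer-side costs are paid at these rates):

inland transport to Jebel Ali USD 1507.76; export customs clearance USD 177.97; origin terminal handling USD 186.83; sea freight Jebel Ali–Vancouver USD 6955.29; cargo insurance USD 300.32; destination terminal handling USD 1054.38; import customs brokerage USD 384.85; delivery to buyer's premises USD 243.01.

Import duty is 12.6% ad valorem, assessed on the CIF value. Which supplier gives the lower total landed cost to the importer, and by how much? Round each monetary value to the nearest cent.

Supplier B is cheaper by USD 19216.03

Supplier A (FOB):
CIF value = FOB price + freight + insurance = 371261.16 + 6955.29 + 300.32 = 378516.77
Import duty = 378516.77 × 12.6% = 47693.11
Buyer bears (A): 6955.29 + 300.32 + 1054.38 + 384.85 + 243.01 = 8937.85
Landed cost (A) = invoice 371261.16 + 8937.85 + duty 47693.11 = 427892.12
Supplier B (EXW):
CIF value = EXW price + inland to port + export clearance + origin terminal + freight + insurance = 352322.85 + 1507.76 + 177.97 + 186.83 + 6955.29 + 300.32 = 361451.02
Import duty = 361451.02 × 12.6% = 45542.83
Buyer bears (B): 1507.76 + 177.97 + 186.83 + 6955.29 + 300.32 + 1054.38 + 384.85 + 243.01 = 10810.41
Landed cost (B) = invoice 352322.85 + 10810.41 + duty 45542.83 = 408676.09
Difference = |427892.12 − 408676.09| = 19216.03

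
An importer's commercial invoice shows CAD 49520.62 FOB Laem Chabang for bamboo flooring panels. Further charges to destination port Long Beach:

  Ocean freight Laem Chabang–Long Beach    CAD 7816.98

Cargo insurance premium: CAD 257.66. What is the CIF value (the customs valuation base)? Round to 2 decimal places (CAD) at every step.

CIF = FOB price + freight + insurance
CIF = 49520.62 + 7816.98 + 257.66 = 57595.26

CIF value: CAD 57595.26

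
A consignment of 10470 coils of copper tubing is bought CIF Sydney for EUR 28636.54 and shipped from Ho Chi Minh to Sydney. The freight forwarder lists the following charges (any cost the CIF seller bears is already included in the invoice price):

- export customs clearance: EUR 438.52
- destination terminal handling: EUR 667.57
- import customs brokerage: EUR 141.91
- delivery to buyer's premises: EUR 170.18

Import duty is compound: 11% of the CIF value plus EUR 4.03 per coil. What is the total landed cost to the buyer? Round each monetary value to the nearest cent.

CIF: the seller pays costs through ocean freight and marine insurance to the destination port.
Already in the invoice (seller's account under CIF): export clearance — exclude.
The CIF price already equals the CIF value: 28636.54
Ad valorem component: 28636.54 × 11% = 3150.02
Specific component: 10470 × 4.03 = 42194.10
Import duty = 3150.02 + 42194.10 = 45344.12
Buyer bears: destination terminal 667.57 + brokerage 141.91 + delivery 170.18 + duty 45344.12 = 46323.78
Landed cost = invoice 28636.54 + 46323.78 = 74960.32

Total landed cost: EUR 74960.32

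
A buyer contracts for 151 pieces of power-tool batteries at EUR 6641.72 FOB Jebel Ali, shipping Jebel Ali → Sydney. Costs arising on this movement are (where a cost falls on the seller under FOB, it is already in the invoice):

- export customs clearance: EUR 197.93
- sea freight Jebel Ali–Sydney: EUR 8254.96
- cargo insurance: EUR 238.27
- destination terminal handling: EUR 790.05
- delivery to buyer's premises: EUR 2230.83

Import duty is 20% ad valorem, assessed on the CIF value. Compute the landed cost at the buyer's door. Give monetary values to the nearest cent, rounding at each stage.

FOB: the seller bears costs until goods are on board at the origin port; the buyer bears freight, insurance and all costs thereafter.
Already in the invoice (seller's account under FOB): export clearance — exclude.
CIF value = FOB price + freight + insurance = 6641.72 + 8254.96 + 238.27 = 15134.95
Import duty = 15134.95 × 20% = 3026.99
Buyer bears: freight 8254.96 + insurance 238.27 + destination terminal 790.05 + delivery 2230.83 + duty 3026.99 = 14541.10
Landed cost = invoice 6641.72 + 14541.10 = 21182.82

Total landed cost: EUR 21182.82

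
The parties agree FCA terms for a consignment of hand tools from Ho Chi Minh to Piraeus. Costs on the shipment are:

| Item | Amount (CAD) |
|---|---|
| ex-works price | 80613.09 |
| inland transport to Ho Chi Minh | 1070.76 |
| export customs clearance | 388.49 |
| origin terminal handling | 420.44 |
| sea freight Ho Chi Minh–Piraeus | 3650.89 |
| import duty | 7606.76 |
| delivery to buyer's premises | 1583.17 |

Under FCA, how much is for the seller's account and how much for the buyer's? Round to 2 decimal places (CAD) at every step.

Seller: CAD 82072.34; buyer: CAD 13261.26

FCA: the seller delivers export-cleared goods to the carrier; the buyer bears costs from that point.
Seller's account: goods 80613.09 + inland to port 1070.76 + export clearance 388.49 = 82072.34
Buyer's account: origin terminal 420.44 + freight 3650.89 + duty 7606.76 + delivery 1583.17 = 13261.26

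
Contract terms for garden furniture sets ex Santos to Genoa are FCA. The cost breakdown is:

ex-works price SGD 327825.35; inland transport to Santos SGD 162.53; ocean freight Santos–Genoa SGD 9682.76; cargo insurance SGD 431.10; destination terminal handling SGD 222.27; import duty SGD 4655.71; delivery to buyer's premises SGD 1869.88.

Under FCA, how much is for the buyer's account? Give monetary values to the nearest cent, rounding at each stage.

FCA: the seller delivers export-cleared goods to the carrier; the buyer bears costs from that point.
Seller's account: goods 327825.35 + inland to port 162.53 = 327987.88
Buyer's account: freight 9682.76 + insurance 431.10 + destination terminal 222.27 + duty 4655.71 + delivery 1869.88 = 16861.72

Buyer's account: SGD 16861.72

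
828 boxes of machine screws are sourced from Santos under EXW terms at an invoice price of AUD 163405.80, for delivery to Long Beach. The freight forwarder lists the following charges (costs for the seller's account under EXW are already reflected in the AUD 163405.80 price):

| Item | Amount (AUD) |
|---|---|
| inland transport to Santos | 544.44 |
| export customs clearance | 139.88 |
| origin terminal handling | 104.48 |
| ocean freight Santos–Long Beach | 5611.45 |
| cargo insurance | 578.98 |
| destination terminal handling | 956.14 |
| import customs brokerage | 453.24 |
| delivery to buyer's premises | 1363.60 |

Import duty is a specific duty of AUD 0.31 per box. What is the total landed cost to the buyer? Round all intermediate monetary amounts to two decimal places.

EXW: the seller makes goods available at their premises; the buyer bears all onward costs.
CIF value = EXW price + inland to port + export clearance + origin terminal + freight + insurance = 163405.80 + 544.44 + 139.88 + 104.48 + 5611.45 + 578.98 = 170385.03
Import duty = 828 × 0.31 = 256.68
Buyer bears: inland to port 544.44 + export clearance 139.88 + origin terminal 104.48 + freight 5611.45 + insurance 578.98 + destination terminal 956.14 + brokerage 453.24 + delivery 1363.60 + duty 256.68 = 10008.89
Landed cost = invoice 163405.80 + 10008.89 = 173414.69

Total landed cost: AUD 173414.69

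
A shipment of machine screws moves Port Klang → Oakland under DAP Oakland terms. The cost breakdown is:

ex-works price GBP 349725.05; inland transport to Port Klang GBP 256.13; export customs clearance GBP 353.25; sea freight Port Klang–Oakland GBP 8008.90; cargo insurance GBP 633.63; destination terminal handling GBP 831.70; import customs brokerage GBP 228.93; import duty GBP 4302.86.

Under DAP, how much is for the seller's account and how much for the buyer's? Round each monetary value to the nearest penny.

Seller: GBP 359808.66; buyer: GBP 4531.79

DAP: the seller bears all costs to the named destination except import duty and clearance.
Seller's account: goods 349725.05 + inland to port 256.13 + export clearance 353.25 + freight 8008.90 + insurance 633.63 + destination terminal 831.70 = 359808.66
Buyer's account: brokerage 228.93 + duty 4302.86 = 4531.79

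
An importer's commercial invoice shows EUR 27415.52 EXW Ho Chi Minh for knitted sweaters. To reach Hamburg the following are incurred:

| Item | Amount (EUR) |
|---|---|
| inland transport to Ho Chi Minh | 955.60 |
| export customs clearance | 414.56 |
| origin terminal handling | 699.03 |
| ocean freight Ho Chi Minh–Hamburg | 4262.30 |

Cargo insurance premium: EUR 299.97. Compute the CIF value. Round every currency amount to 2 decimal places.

CIF value: EUR 34046.98

CIF = EXW price + pre-shipment costs + freight + insurance
CIF = 27415.52 + 955.60 + 414.56 + 699.03 + 4262.30 + 299.97 = 34046.98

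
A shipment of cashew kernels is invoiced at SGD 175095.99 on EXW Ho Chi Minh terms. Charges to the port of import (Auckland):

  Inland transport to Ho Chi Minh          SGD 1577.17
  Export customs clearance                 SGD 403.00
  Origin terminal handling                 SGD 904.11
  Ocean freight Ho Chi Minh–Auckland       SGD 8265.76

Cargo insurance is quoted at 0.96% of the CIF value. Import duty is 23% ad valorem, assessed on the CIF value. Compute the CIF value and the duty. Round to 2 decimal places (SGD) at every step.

Let C be the CIF value. C = EXW price + pre-shipment costs + freight + 0.96% × C
C − 0.96% × C = 175095.99 + 1577.17 + 403.00 + 904.11 + 8265.76
0.9904 × C = 186246.03
C = 186246.03 / 0.9904 = 188051.32
Insurance premium = 0.96% × 188051.32 = 1805.29
Import duty = 188051.32 × 23% = 43251.80

CIF value: SGD 188051.32; import duty: SGD 43251.80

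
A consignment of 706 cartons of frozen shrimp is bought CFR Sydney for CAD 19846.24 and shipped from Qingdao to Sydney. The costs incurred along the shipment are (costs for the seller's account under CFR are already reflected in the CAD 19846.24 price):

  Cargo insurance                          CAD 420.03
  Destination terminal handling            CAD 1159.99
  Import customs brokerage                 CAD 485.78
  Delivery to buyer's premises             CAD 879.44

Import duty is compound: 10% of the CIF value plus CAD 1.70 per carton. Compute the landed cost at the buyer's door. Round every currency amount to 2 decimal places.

CFR: the seller pays costs through ocean freight to the destination port, but not insurance.
CIF value = CFR price + insurance = 19846.24 + 420.03 = 20266.27
Ad valorem component: 20266.27 × 10% = 2026.63
Specific component: 706 × 1.70 = 1200.20
Import duty = 2026.63 + 1200.20 = 3226.83
Buyer bears: insurance 420.03 + destination terminal 1159.99 + brokerage 485.78 + delivery 879.44 + duty 3226.83 = 6172.07
Landed cost = invoice 19846.24 + 6172.07 = 26018.31

Total landed cost: CAD 26018.31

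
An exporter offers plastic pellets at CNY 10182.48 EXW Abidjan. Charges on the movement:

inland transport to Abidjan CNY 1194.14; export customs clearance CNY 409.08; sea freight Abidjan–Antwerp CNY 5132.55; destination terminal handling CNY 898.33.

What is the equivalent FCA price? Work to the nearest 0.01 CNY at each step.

Not relevant to the conversion: destination terminal, freight — on the buyer under both terms; not part of either seller's price.
From EXW to FCA, the seller additionally bears: inland to port, export clearance.
FCA price = 10182.48 + 1194.14 + 409.08 = 11785.70

FCA price: CNY 11785.70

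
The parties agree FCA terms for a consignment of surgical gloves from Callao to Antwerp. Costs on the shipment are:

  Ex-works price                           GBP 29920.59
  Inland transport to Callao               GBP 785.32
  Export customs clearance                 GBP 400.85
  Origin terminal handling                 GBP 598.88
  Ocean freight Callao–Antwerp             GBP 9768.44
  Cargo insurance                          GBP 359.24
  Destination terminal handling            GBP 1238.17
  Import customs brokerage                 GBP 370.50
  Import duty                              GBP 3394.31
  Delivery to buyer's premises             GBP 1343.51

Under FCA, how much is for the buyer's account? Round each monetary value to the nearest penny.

FCA: the seller delivers export-cleared goods to the carrier; the buyer bears costs from that point.
Seller's account: goods 29920.59 + inland to port 785.32 + export clearance 400.85 = 31106.76
Buyer's account: origin terminal 598.88 + freight 9768.44 + insurance 359.24 + destination terminal 1238.17 + brokerage 370.50 + duty 3394.31 + delivery 1343.51 = 17073.05

Buyer's account: GBP 17073.05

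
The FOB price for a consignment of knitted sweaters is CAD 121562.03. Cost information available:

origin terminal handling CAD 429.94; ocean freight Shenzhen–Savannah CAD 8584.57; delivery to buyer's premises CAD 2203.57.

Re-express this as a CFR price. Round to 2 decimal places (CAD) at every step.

CFR price: CAD 130146.60

Not relevant to the conversion: origin terminal — on the seller under both FOB and CFR; already in the FOB price and stays in the CFR price. delivery — on the buyer under both terms; not part of either seller's price.
From FOB to CFR, the seller additionally bears: freight.
CFR price = 121562.03 + 8584.57 = 130146.60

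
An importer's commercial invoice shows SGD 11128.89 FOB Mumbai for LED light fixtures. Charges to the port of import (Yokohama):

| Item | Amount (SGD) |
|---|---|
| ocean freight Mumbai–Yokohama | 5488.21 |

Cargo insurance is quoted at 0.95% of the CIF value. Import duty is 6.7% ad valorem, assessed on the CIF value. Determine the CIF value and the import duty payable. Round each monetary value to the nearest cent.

CIF value: SGD 16776.48; import duty: SGD 1124.02

Let C be the CIF value. C = FOB price + freight + 0.95% × C
C − 0.95% × C = 11128.89 + 5488.21
0.9905 × C = 16617.10
C = 16617.10 / 0.9905 = 16776.48
Insurance premium = 0.95% × 16776.48 = 159.38
Import duty = 16776.48 × 6.7% = 1124.02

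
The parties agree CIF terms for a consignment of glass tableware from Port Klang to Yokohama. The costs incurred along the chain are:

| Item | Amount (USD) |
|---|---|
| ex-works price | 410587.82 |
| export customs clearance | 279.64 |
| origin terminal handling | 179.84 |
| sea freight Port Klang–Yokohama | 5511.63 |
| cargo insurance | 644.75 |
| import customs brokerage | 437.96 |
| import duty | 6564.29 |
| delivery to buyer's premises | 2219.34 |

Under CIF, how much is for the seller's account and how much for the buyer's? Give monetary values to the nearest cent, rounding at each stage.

Seller: USD 417203.68; buyer: USD 9221.59

CIF: the seller pays costs through ocean freight and marine insurance to the destination port.
Seller's account: goods 410587.82 + export clearance 279.64 + origin terminal 179.84 + freight 5511.63 + insurance 644.75 = 417203.68
Buyer's account: brokerage 437.96 + duty 6564.29 + delivery 2219.34 = 9221.59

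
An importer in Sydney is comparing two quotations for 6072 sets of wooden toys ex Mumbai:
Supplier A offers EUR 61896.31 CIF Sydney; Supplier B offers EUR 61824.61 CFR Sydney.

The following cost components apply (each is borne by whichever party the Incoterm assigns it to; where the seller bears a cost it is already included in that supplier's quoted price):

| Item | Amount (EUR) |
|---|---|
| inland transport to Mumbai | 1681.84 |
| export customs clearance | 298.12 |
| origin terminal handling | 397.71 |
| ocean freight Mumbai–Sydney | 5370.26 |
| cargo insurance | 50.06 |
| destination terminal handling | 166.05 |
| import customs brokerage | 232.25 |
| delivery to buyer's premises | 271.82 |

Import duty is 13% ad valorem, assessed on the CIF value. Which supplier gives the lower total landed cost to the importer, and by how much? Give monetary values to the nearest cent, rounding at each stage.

Supplier A (CIF):
The CIF price already equals the CIF value: 61896.31
Import duty = 61896.31 × 13% = 8046.52
Buyer bears (A): 166.05 + 232.25 + 271.82 = 670.12
Landed cost (A) = invoice 61896.31 + 670.12 + duty 8046.52 = 70612.95
Supplier B (CFR):
CIF value = CFR price + insurance = 61824.61 + 50.06 = 61874.67
Import duty = 61874.67 × 13% = 8043.71
Buyer bears (B): 50.06 + 166.05 + 232.25 + 271.82 = 720.18
Landed cost (B) = invoice 61824.61 + 720.18 + duty 8043.71 = 70588.50
Difference = |70612.95 − 70588.50| = 24.45

Supplier B is cheaper by EUR 24.45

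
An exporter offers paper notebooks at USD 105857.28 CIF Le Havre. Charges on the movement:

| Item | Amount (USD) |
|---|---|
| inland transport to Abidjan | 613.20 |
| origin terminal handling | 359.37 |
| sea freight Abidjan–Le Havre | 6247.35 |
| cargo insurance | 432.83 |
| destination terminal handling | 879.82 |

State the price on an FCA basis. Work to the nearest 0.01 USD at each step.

Not relevant to the conversion: inland to port — on the seller under both CIF and FCA; already in the CIF price and stays in the FCA price. destination terminal — on the buyer under both terms; not part of either seller's price.
From CIF to FCA, the seller no longer bears: origin terminal, freight, insurance.
FCA price = 105857.28 − 359.37 − 6247.35 − 432.83 = 98817.73

FCA price: USD 98817.73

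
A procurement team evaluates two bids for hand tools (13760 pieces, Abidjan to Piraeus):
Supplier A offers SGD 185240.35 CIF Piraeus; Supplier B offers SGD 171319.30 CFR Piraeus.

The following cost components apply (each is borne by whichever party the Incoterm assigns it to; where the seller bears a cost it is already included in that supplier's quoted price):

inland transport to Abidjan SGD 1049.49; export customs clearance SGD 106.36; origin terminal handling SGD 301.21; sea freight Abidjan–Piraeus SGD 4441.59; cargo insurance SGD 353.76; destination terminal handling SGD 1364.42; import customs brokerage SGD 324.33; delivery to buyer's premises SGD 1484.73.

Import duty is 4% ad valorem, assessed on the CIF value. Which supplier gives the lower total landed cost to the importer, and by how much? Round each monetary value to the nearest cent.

Supplier B is cheaper by SGD 14109.98

Supplier A (CIF):
The CIF price already equals the CIF value: 185240.35
Import duty = 185240.35 × 4% = 7409.61
Buyer bears (A): 1364.42 + 324.33 + 1484.73 = 3173.48
Landed cost (A) = invoice 185240.35 + 3173.48 + duty 7409.61 = 195823.44
Supplier B (CFR):
CIF value = CFR price + insurance = 171319.30 + 353.76 = 171673.06
Import duty = 171673.06 × 4% = 6866.92
Buyer bears (B): 353.76 + 1364.42 + 324.33 + 1484.73 = 3527.24
Landed cost (B) = invoice 171319.30 + 3527.24 + duty 6866.92 = 181713.46
Difference = |195823.44 − 181713.46| = 14109.98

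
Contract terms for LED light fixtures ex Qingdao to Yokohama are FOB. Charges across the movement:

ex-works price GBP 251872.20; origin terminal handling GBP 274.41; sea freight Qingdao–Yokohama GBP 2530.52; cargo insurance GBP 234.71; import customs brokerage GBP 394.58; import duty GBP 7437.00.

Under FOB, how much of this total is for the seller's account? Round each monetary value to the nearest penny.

Seller's account: GBP 252146.61

FOB: the seller bears costs until goods are on board at the origin port; the buyer bears freight, insurance and all costs thereafter.
Seller's account: goods 251872.20 + origin terminal 274.41 = 252146.61
Buyer's account: freight 2530.52 + insurance 234.71 + brokerage 394.58 + duty 7437.00 = 10596.81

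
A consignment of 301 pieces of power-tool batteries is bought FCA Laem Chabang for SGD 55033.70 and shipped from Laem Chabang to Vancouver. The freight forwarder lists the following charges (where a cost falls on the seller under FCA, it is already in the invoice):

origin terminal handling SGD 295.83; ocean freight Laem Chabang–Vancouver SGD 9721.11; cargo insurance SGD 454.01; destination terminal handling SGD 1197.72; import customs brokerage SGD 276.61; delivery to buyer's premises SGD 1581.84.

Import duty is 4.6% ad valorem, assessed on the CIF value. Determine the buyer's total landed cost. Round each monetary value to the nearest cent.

Total landed cost: SGD 71574.03

FCA: the seller delivers export-cleared goods to the carrier; the buyer bears costs from that point.
CIF value = FCA price + origin terminal + freight + insurance = 55033.70 + 295.83 + 9721.11 + 454.01 = 65504.65
Import duty = 65504.65 × 4.6% = 3013.21
Buyer bears: origin terminal 295.83 + freight 9721.11 + insurance 454.01 + destination terminal 1197.72 + brokerage 276.61 + delivery 1581.84 + duty 3013.21 = 16540.33
Landed cost = invoice 55033.70 + 16540.33 = 71574.03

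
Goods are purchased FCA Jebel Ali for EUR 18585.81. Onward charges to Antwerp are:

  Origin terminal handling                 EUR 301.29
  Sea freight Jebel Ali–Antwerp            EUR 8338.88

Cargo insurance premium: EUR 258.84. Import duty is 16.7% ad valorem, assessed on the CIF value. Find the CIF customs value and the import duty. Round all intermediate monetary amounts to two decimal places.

CIF = FCA price + pre-shipment costs + freight + insurance
CIF = 18585.81 + 301.29 + 8338.88 + 258.84 = 27484.82
Import duty = 27484.82 × 16.7% = 4589.96

CIF value: EUR 27484.82; import duty: EUR 4589.96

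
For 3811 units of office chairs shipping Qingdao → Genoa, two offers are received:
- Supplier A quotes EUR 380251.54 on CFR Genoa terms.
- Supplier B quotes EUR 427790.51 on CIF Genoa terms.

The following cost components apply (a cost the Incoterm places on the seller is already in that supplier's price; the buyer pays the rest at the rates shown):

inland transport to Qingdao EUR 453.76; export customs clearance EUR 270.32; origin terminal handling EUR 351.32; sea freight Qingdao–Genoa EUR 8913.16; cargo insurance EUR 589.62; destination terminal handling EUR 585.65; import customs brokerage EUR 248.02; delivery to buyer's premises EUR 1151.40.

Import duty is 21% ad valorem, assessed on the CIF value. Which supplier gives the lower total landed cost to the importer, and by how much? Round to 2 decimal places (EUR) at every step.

Supplier A (CFR):
CIF value = CFR price + insurance = 380251.54 + 589.62 = 380841.16
Import duty = 380841.16 × 21% = 79976.64
Buyer bears (A): 589.62 + 585.65 + 248.02 + 1151.40 = 2574.69
Landed cost (A) = invoice 380251.54 + 2574.69 + duty 79976.64 = 462802.87
Supplier B (CIF):
The CIF price already equals the CIF value: 427790.51
Import duty = 427790.51 × 21% = 89836.01
Buyer bears (B): 585.65 + 248.02 + 1151.40 = 1985.07
Landed cost (B) = invoice 427790.51 + 1985.07 + duty 89836.01 = 519611.59
Difference = |462802.87 − 519611.59| = 56808.72

Supplier A is cheaper by EUR 56808.72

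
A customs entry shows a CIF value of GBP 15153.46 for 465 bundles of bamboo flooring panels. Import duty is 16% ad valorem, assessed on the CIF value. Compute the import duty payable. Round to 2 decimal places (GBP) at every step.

Import duty: GBP 2424.55

Import duty = 15153.46 × 16% = 2424.55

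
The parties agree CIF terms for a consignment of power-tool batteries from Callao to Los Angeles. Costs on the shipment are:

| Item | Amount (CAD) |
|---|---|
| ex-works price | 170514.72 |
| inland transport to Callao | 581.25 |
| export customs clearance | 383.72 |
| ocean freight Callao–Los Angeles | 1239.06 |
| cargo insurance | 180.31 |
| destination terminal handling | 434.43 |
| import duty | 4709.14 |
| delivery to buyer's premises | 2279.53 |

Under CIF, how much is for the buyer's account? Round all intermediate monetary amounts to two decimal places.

Buyer's account: CAD 7423.10

CIF: the seller pays costs through ocean freight and marine insurance to the destination port.
Seller's account: goods 170514.72 + inland to port 581.25 + export clearance 383.72 + freight 1239.06 + insurance 180.31 = 172899.06
Buyer's account: destination terminal 434.43 + duty 4709.14 + delivery 2279.53 = 7423.10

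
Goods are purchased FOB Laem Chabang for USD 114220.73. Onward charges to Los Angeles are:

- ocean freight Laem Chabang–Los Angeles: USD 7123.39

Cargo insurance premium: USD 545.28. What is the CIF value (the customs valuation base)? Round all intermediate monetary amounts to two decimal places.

CIF value: USD 121889.40

CIF = FOB price + freight + insurance
CIF = 114220.73 + 7123.39 + 545.28 = 121889.40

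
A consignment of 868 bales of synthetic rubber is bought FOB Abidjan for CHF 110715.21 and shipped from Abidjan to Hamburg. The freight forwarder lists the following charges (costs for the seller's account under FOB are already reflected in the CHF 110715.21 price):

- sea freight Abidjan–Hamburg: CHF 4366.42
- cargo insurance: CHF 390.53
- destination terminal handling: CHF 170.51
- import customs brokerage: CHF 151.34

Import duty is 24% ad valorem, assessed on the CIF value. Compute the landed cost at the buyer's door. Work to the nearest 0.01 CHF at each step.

Total landed cost: CHF 143507.33

FOB: the seller bears costs until goods are on board at the origin port; the buyer bears freight, insurance and all costs thereafter.
CIF value = FOB price + freight + insurance = 110715.21 + 4366.42 + 390.53 = 115472.16
Import duty = 115472.16 × 24% = 27713.32
Buyer bears: freight 4366.42 + insurance 390.53 + destination terminal 170.51 + brokerage 151.34 + duty 27713.32 = 32792.12
Landed cost = invoice 110715.21 + 32792.12 = 143507.33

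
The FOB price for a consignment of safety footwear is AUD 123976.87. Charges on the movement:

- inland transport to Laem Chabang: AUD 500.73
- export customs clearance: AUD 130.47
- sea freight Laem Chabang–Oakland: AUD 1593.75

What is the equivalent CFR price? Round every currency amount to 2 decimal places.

CFR price: AUD 125570.62

Not relevant to the conversion: export clearance, inland to port — on the seller under both FOB and CFR; already in the FOB price and stays in the CFR price.
From FOB to CFR, the seller additionally bears: freight.
CFR price = 123976.87 + 1593.75 = 125570.62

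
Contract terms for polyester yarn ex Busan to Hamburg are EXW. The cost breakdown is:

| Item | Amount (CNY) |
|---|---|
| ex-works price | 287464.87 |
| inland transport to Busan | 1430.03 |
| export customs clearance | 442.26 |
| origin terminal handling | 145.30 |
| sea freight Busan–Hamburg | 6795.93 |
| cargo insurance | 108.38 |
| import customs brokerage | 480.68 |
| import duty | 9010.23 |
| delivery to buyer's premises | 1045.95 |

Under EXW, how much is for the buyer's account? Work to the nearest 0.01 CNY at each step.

Buyer's account: CNY 19458.76

EXW: the seller makes goods available at their premises; the buyer bears all onward costs.
Seller's account: goods 287464.87 = 287464.87
Buyer's account: inland to port 1430.03 + export clearance 442.26 + origin terminal 145.30 + freight 6795.93 + insurance 108.38 + brokerage 480.68 + duty 9010.23 + delivery 1045.95 = 19458.76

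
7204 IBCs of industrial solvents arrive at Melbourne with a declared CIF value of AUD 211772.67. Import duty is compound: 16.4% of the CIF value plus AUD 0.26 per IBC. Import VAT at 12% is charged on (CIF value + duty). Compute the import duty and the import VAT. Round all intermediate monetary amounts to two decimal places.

Import duty: AUD 36603.76; import VAT: AUD 29805.17

Ad valorem component: 211772.67 × 16.4% = 34730.72
Specific component: 7204 × 0.26 = 1873.04
Import duty = 34730.72 + 1873.04 = 36603.76
VAT base = CIF + duty = 211772.67 + 36603.76 = 248376.43
Import VAT = 248376.43 × 12% = 29805.17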